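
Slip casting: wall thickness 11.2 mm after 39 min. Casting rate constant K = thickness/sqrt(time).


K = 11.2 / sqrt(39) = 11.2 / 6.245 = 1.793 mm/min^0.5

1.793


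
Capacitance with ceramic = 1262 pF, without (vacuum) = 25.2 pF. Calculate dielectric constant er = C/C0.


er = 1262 / 25.2 = 50.08

50.08


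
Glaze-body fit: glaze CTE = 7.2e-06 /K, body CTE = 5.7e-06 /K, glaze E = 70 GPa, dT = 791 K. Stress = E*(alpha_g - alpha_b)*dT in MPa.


Stress = 70*1000*(7.2e-06 - 5.7e-06)*791 = 83.1 MPa

83.1


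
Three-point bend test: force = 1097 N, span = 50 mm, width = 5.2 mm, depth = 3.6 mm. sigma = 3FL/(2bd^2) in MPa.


sigma = 3*1097*50/(2*5.2*3.6^2) = 1220.8 MPa

1220.8


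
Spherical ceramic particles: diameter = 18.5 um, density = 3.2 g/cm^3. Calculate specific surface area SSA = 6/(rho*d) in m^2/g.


SSA = 6 / (3.2 * 18.5) = 0.101 m^2/g

0.101


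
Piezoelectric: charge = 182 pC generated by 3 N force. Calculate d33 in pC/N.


d33 = 182 / 3 = 60.7 pC/N

60.7


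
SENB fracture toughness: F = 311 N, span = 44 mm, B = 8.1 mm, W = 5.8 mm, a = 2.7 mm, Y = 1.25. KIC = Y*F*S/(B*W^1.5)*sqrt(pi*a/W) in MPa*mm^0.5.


KIC = 1.25*311*44/(8.1*5.8^1.5)*sqrt(pi*2.7/5.8) = 182.83

182.83


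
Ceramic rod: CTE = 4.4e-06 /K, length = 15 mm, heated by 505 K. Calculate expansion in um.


dL = 4.4e-06 * 15 * 505 * 1000 = 33.33 um

33.33


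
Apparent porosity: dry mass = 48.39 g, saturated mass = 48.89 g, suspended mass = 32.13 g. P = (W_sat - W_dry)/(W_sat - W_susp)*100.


P = (48.89 - 48.39) / (48.89 - 32.13) * 100 = 0.5 / 16.76 * 100 = 3.0%

3.0


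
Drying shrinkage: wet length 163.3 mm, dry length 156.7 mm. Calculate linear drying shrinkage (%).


DS = (163.3 - 156.7) / 163.3 * 100 = 4.04%

4.04


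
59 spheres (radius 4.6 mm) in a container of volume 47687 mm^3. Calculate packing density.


V_sphere = 4/3*pi*4.6^3 = 407.7201 mm^3
Total V = 59*407.7201 = 24055.4859 mm^3
PD = 24055.4859 / 47687 = 0.504

0.504


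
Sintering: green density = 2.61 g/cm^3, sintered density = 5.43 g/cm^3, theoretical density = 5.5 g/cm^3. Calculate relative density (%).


Relative = 5.43 / 5.5 * 100 = 98.7%

98.7


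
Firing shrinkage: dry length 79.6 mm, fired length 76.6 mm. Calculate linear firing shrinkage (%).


FS = (79.6 - 76.6) / 79.6 * 100 = 3.77%

3.77


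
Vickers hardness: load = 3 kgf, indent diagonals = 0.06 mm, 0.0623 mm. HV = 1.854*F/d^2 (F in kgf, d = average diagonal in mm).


d_avg = (0.06+0.0623)/2 = 0.06115 mm
HV = 1.854*3/0.06115^2 = 1487

1487


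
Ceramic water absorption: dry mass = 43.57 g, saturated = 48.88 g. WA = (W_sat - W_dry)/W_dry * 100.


WA = (48.88 - 43.57) / 43.57 * 100 = 12.19%

12.19


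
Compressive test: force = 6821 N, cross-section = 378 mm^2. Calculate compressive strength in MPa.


CS = 6821 / 378 = 18.0 MPa

18.0


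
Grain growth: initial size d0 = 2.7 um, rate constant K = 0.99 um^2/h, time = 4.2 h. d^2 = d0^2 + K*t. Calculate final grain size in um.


d^2 = 2.7^2 + 0.99*4.2 = 11.448
d = sqrt(11.448) = 3.38 um

3.38


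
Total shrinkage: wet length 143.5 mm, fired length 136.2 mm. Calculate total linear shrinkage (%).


TS = (143.5 - 136.2) / 143.5 * 100 = 5.09%

5.09


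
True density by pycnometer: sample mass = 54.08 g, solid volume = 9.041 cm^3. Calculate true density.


TD = 54.08 / 9.041 = 5.982 g/cm^3

5.982


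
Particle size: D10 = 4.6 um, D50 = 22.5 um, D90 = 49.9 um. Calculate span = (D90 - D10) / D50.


Span = (49.9 - 4.6) / 22.5 = 45.3 / 22.5 = 2.013

2.013


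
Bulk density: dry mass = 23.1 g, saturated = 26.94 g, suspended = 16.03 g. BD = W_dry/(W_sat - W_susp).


BD = 23.1 / (26.94 - 16.03) = 23.1 / 10.91 = 2.117 g/cm^3

2.117


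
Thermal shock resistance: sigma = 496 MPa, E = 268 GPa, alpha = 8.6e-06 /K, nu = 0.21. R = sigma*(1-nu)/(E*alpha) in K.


R = 496*(1-0.21)/(268*1000*8.6e-06) = 170 K

170


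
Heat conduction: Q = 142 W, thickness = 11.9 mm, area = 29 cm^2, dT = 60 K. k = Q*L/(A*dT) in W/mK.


k = 142*11.9/1000/(29/10000*60) = 9.71 W/mK

9.71


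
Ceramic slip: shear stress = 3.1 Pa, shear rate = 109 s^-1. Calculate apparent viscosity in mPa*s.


eta = tau/gamma * 1000 = 3.1/109 * 1000 = 28.4 mPa*s

28.4


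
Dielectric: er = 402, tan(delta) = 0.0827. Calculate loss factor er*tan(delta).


Loss = 402 * 0.0827 = 33.245

33.245


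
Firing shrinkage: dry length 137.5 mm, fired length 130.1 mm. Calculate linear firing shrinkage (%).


FS = (137.5 - 130.1) / 137.5 * 100 = 5.38%

5.38


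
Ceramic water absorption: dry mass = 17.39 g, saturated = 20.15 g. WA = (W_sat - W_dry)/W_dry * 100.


WA = (20.15 - 17.39) / 17.39 * 100 = 15.87%

15.87


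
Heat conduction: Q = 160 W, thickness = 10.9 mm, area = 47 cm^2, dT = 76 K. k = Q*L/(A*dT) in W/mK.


k = 160*10.9/1000/(47/10000*76) = 4.88 W/mK

4.88


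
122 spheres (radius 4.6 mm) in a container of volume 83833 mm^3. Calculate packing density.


V_sphere = 4/3*pi*4.6^3 = 407.7201 mm^3
Total V = 122*407.7201 = 49741.8522 mm^3
PD = 49741.8522 / 83833 = 0.593

0.593


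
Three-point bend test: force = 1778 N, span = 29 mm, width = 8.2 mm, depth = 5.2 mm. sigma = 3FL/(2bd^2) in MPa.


sigma = 3*1778*29/(2*8.2*5.2^2) = 348.8 MPa

348.8


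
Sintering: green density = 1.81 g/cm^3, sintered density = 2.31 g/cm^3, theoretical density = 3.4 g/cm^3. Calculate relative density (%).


Relative = 2.31 / 3.4 * 100 = 67.9%

67.9


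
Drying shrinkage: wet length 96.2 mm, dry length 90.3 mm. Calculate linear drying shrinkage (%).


DS = (96.2 - 90.3) / 96.2 * 100 = 6.13%

6.13


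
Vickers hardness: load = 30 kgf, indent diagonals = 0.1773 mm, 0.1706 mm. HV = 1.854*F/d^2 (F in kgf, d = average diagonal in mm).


d_avg = (0.1773+0.1706)/2 = 0.17395 mm
HV = 1.854*30/0.17395^2 = 1838

1838


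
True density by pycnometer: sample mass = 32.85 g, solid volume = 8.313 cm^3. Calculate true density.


TD = 32.85 / 8.313 = 3.952 g/cm^3

3.952


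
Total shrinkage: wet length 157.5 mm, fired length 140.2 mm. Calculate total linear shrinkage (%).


TS = (157.5 - 140.2) / 157.5 * 100 = 10.98%

10.98


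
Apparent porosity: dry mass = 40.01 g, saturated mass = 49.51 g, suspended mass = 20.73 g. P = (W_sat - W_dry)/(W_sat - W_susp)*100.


P = (49.51 - 40.01) / (49.51 - 20.73) * 100 = 9.5 / 28.78 * 100 = 33.0%

33.0


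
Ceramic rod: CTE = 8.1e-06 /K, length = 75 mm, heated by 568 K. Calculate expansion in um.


dL = 8.1e-06 * 75 * 568 * 1000 = 345.06 um

345.06


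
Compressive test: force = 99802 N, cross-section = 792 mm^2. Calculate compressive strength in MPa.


CS = 99802 / 792 = 126.0 MPa

126.0


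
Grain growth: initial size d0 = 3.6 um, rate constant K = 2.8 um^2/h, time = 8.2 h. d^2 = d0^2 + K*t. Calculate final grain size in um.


d^2 = 3.6^2 + 2.8*8.2 = 35.92
d = sqrt(35.92) = 5.99 um

5.99


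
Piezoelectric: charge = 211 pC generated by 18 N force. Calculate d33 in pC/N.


d33 = 211 / 18 = 11.7 pC/N

11.7


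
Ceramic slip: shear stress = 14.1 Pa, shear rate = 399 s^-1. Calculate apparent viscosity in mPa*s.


eta = tau/gamma * 1000 = 14.1/399 * 1000 = 35.3 mPa*s

35.3


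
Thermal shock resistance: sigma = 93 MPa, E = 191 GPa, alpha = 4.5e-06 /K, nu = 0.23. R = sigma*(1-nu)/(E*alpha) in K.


R = 93*(1-0.23)/(191*1000*4.5e-06) = 83 K

83


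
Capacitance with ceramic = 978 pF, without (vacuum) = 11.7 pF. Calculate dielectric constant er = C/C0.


er = 978 / 11.7 = 83.59

83.59


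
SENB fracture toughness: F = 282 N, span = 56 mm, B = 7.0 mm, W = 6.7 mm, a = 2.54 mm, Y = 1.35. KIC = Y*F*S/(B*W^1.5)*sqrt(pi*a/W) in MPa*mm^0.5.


KIC = 1.35*282*56/(7.0*6.7^1.5)*sqrt(pi*2.54/6.7) = 191.65

191.65


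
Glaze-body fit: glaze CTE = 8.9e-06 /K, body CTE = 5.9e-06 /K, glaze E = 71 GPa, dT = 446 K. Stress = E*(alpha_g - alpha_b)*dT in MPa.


Stress = 71*1000*(8.9e-06 - 5.9e-06)*446 = 95.0 MPa

95.0


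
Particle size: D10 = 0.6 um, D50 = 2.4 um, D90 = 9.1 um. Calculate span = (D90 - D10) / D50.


Span = (9.1 - 0.6) / 2.4 = 8.5 / 2.4 = 3.542

3.542


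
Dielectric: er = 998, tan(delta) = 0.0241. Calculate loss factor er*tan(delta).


Loss = 998 * 0.0241 = 24.052

24.052


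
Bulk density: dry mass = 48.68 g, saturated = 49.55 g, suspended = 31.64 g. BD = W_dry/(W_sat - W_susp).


BD = 48.68 / (49.55 - 31.64) = 48.68 / 17.91 = 2.718 g/cm^3

2.718


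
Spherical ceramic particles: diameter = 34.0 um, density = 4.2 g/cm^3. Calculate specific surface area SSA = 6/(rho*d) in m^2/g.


SSA = 6 / (4.2 * 34.0) = 0.042 m^2/g

0.042


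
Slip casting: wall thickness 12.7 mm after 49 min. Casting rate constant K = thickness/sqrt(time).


K = 12.7 / sqrt(49) = 12.7 / 7.0 = 1.814 mm/min^0.5

1.814


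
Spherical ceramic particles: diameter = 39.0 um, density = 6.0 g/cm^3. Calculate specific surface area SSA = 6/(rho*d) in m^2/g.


SSA = 6 / (6.0 * 39.0) = 0.026 m^2/g

0.026


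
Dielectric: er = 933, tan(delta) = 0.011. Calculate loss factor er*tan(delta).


Loss = 933 * 0.011 = 10.263

10.263


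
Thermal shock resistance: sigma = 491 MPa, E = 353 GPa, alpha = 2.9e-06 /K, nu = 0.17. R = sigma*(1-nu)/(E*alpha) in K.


R = 491*(1-0.17)/(353*1000*2.9e-06) = 398 K

398


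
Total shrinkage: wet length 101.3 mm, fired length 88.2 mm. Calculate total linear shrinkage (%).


TS = (101.3 - 88.2) / 101.3 * 100 = 12.93%

12.93


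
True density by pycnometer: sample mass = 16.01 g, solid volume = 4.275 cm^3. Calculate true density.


TD = 16.01 / 4.275 = 3.745 g/cm^3

3.745


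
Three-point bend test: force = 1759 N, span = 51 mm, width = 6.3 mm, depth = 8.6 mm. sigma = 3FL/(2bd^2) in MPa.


sigma = 3*1759*51/(2*6.3*8.6^2) = 288.8 MPa

288.8


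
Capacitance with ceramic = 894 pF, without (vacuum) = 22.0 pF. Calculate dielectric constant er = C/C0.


er = 894 / 22.0 = 40.64

40.64


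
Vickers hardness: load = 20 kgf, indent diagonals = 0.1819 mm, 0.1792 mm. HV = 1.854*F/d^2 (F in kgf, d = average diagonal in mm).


d_avg = (0.1819+0.1792)/2 = 0.18055 mm
HV = 1.854*20/0.18055^2 = 1137

1137


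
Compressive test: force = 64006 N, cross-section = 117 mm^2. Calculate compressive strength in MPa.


CS = 64006 / 117 = 547.1 MPa

547.1


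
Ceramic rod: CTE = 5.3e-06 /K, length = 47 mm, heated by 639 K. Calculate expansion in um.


dL = 5.3e-06 * 47 * 639 * 1000 = 159.175 um

159.175


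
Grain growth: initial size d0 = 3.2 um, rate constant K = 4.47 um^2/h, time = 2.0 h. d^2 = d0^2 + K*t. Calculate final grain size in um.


d^2 = 3.2^2 + 4.47*2.0 = 19.18
d = sqrt(19.18) = 4.38 um

4.38


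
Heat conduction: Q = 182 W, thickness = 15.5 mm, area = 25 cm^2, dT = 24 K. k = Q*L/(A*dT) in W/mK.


k = 182*15.5/1000/(25/10000*24) = 47.02 W/mK

47.02


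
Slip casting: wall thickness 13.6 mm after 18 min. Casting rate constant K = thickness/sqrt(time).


K = 13.6 / sqrt(18) = 13.6 / 4.2426 = 3.206 mm/min^0.5

3.206


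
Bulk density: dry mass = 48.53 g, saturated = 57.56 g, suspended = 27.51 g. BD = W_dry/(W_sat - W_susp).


BD = 48.53 / (57.56 - 27.51) = 48.53 / 30.05 = 1.615 g/cm^3

1.615


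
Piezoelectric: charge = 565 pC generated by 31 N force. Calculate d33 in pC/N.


d33 = 565 / 31 = 18.2 pC/N

18.2


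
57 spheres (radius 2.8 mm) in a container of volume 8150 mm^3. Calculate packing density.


V_sphere = 4/3*pi*2.8^3 = 91.9523 mm^3
Total V = 57*91.9523 = 5241.2811 mm^3
PD = 5241.2811 / 8150 = 0.643

0.643


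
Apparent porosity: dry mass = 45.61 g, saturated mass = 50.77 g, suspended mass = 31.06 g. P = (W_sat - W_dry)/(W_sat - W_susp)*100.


P = (50.77 - 45.61) / (50.77 - 31.06) * 100 = 5.16 / 19.71 * 100 = 26.2%

26.2


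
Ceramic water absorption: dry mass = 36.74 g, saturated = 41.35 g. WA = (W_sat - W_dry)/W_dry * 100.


WA = (41.35 - 36.74) / 36.74 * 100 = 12.55%

12.55


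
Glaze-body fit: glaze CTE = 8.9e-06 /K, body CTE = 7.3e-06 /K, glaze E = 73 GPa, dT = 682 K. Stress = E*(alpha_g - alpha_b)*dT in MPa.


Stress = 73*1000*(8.9e-06 - 7.3e-06)*682 = 79.7 MPa

79.7


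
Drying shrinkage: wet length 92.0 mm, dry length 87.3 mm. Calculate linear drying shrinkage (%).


DS = (92.0 - 87.3) / 92.0 * 100 = 5.11%

5.11


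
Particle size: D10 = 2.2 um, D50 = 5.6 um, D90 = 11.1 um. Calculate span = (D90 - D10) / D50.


Span = (11.1 - 2.2) / 5.6 = 8.9 / 5.6 = 1.589

1.589


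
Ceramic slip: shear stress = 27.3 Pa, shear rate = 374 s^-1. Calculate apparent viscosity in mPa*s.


eta = tau/gamma * 1000 = 27.3/374 * 1000 = 73.0 mPa*s

73.0


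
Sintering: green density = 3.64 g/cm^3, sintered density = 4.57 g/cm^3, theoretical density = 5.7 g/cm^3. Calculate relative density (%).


Relative = 4.57 / 5.7 * 100 = 80.2%

80.2


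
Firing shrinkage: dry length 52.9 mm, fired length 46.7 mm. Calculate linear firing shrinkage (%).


FS = (52.9 - 46.7) / 52.9 * 100 = 11.72%

11.72


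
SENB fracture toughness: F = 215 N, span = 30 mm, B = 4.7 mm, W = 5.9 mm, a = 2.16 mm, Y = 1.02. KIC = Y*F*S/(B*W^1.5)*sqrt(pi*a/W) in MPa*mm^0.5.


KIC = 1.02*215*30/(4.7*5.9^1.5)*sqrt(pi*2.16/5.9) = 104.75

104.75


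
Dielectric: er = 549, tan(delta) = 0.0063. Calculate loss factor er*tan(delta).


Loss = 549 * 0.0063 = 3.459

3.459


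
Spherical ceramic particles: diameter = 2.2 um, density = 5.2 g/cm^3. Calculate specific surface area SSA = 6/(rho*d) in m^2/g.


SSA = 6 / (5.2 * 2.2) = 0.524 m^2/g

0.524


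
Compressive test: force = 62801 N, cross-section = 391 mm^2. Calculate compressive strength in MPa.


CS = 62801 / 391 = 160.6 MPa

160.6


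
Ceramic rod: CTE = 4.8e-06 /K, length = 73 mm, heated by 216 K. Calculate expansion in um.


dL = 4.8e-06 * 73 * 216 * 1000 = 75.686 um

75.686


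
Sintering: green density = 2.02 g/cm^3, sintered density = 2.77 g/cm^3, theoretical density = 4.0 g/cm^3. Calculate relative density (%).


Relative = 2.77 / 4.0 * 100 = 69.3%

69.3


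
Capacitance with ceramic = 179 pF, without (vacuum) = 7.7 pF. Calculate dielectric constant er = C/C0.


er = 179 / 7.7 = 23.25

23.25


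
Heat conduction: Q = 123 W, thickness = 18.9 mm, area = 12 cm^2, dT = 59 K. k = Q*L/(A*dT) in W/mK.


k = 123*18.9/1000/(12/10000*59) = 32.83 W/mK

32.83


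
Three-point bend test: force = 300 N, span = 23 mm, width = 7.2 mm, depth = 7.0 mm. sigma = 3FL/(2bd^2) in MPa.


sigma = 3*300*23/(2*7.2*7.0^2) = 29.3 MPa

29.3


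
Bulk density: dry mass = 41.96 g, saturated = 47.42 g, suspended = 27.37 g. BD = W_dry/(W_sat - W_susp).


BD = 41.96 / (47.42 - 27.37) = 41.96 / 20.05 = 2.093 g/cm^3

2.093


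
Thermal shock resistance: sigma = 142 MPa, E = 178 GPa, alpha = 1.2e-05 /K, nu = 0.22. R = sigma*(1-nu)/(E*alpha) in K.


R = 142*(1-0.22)/(178*1000*1.2e-05) = 52 K

52


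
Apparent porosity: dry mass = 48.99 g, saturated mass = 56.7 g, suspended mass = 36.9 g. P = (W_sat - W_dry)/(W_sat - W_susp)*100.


P = (56.7 - 48.99) / (56.7 - 36.9) * 100 = 7.71 / 19.8 * 100 = 38.9%

38.9


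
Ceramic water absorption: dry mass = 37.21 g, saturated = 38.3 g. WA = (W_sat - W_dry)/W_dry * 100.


WA = (38.3 - 37.21) / 37.21 * 100 = 2.93%

2.93


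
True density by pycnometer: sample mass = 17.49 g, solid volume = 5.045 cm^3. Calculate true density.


TD = 17.49 / 5.045 = 3.467 g/cm^3

3.467


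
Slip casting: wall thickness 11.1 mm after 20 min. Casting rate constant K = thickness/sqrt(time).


K = 11.1 / sqrt(20) = 11.1 / 4.4721 = 2.482 mm/min^0.5

2.482


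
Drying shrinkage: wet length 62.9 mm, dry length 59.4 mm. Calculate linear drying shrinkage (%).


DS = (62.9 - 59.4) / 62.9 * 100 = 5.56%

5.56


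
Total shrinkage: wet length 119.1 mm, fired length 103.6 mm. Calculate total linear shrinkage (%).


TS = (119.1 - 103.6) / 119.1 * 100 = 13.01%

13.01


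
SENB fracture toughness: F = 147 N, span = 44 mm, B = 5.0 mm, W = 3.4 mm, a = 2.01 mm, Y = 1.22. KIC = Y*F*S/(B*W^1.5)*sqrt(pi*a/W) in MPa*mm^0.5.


KIC = 1.22*147*44/(5.0*3.4^1.5)*sqrt(pi*2.01/3.4) = 343.06

343.06


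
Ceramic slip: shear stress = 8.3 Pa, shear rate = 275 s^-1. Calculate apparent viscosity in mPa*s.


eta = tau/gamma * 1000 = 8.3/275 * 1000 = 30.2 mPa*s

30.2


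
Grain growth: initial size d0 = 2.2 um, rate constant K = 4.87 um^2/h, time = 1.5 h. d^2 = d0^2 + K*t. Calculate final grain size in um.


d^2 = 2.2^2 + 4.87*1.5 = 12.145
d = sqrt(12.145) = 3.48 um

3.48


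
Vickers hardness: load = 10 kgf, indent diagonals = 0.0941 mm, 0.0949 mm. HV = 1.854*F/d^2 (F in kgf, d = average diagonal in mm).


d_avg = (0.0941+0.0949)/2 = 0.0945 mm
HV = 1.854*10/0.0945^2 = 2076

2076


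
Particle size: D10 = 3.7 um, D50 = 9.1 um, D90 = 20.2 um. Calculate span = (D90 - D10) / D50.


Span = (20.2 - 3.7) / 9.1 = 16.5 / 9.1 = 1.813

1.813


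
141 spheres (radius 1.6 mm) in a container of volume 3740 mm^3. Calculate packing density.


V_sphere = 4/3*pi*1.6^3 = 17.1573 mm^3
Total V = 141*17.1573 = 2419.1793 mm^3
PD = 2419.1793 / 3740 = 0.647

0.647


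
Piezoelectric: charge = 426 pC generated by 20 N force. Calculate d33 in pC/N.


d33 = 426 / 20 = 21.3 pC/N

21.3


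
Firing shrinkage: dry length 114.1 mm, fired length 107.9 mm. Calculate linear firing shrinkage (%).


FS = (114.1 - 107.9) / 114.1 * 100 = 5.43%

5.43


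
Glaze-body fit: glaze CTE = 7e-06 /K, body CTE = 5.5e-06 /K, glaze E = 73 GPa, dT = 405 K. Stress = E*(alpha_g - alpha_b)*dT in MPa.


Stress = 73*1000*(7e-06 - 5.5e-06)*405 = 44.3 MPa

44.3


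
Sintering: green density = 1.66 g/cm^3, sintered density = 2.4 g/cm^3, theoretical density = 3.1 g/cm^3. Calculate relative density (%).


Relative = 2.4 / 3.1 * 100 = 77.4%

77.4


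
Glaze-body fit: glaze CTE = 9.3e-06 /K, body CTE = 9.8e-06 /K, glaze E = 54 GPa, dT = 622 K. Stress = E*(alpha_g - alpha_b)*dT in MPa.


Stress = 54*1000*(9.3e-06 - 9.8e-06)*622 = -16.8 MPa

-16.8


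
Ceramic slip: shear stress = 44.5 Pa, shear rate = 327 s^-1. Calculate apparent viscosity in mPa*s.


eta = tau/gamma * 1000 = 44.5/327 * 1000 = 136.1 mPa*s

136.1


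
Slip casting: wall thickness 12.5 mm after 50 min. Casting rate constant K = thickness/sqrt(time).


K = 12.5 / sqrt(50) = 12.5 / 7.0711 = 1.768 mm/min^0.5

1.768


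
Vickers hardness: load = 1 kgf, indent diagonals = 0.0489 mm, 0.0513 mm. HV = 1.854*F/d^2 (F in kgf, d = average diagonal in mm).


d_avg = (0.0489+0.0513)/2 = 0.0501 mm
HV = 1.854*1/0.0501^2 = 739

739


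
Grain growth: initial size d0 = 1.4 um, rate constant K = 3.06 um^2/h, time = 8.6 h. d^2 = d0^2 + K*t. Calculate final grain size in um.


d^2 = 1.4^2 + 3.06*8.6 = 28.276
d = sqrt(28.276) = 5.32 um

5.32


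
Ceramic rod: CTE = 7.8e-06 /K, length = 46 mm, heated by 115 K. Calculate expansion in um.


dL = 7.8e-06 * 46 * 115 * 1000 = 41.262 um

41.262


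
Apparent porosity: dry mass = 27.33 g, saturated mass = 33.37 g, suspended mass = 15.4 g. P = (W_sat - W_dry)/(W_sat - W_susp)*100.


P = (33.37 - 27.33) / (33.37 - 15.4) * 100 = 6.04 / 17.97 * 100 = 33.6%

33.6


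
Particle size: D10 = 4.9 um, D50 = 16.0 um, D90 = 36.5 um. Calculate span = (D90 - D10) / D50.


Span = (36.5 - 4.9) / 16.0 = 31.6 / 16.0 = 1.975

1.975


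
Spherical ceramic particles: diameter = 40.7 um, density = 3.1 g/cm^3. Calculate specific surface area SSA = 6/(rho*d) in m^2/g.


SSA = 6 / (3.1 * 40.7) = 0.048 m^2/g

0.048


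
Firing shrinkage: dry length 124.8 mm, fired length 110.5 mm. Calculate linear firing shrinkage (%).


FS = (124.8 - 110.5) / 124.8 * 100 = 11.46%

11.46


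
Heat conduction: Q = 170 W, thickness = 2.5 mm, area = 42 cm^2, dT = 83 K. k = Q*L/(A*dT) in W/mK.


k = 170*2.5/1000/(42/10000*83) = 1.22 W/mK

1.22


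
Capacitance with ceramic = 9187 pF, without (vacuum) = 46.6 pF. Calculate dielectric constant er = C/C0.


er = 9187 / 46.6 = 197.15

197.15


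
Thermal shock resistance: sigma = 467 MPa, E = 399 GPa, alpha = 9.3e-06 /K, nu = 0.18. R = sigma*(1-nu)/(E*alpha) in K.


R = 467*(1-0.18)/(399*1000*9.3e-06) = 103 K

103


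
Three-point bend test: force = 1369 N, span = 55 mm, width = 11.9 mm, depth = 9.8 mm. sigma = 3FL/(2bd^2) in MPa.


sigma = 3*1369*55/(2*11.9*9.8^2) = 98.8 MPa

98.8


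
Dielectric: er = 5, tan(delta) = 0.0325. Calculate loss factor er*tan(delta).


Loss = 5 * 0.0325 = 0.163

0.163


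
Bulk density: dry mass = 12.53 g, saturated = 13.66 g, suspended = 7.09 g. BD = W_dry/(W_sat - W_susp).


BD = 12.53 / (13.66 - 7.09) = 12.53 / 6.57 = 1.907 g/cm^3

1.907


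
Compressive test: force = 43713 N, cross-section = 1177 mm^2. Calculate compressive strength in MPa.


CS = 43713 / 1177 = 37.1 MPa

37.1


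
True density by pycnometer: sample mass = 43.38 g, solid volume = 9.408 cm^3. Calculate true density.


TD = 43.38 / 9.408 = 4.611 g/cm^3

4.611


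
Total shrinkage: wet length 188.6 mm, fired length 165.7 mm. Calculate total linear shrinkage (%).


TS = (188.6 - 165.7) / 188.6 * 100 = 12.14%

12.14


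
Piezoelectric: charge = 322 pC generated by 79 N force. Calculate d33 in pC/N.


d33 = 322 / 79 = 4.1 pC/N

4.1


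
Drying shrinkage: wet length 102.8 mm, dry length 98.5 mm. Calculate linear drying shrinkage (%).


DS = (102.8 - 98.5) / 102.8 * 100 = 4.18%

4.18


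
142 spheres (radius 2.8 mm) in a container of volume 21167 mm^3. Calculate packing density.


V_sphere = 4/3*pi*2.8^3 = 91.9523 mm^3
Total V = 142*91.9523 = 13057.2266 mm^3
PD = 13057.2266 / 21167 = 0.617

0.617


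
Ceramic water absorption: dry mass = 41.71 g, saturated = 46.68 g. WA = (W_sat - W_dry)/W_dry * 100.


WA = (46.68 - 41.71) / 41.71 * 100 = 11.92%

11.92


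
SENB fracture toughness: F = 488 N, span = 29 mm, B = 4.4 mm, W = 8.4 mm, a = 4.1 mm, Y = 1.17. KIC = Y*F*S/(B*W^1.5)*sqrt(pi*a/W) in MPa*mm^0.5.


KIC = 1.17*488*29/(4.4*8.4^1.5)*sqrt(pi*4.1/8.4) = 191.41

191.41


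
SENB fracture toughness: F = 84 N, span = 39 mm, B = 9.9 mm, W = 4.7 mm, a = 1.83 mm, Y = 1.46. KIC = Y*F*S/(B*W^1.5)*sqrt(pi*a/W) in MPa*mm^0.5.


KIC = 1.46*84*39/(9.9*4.7^1.5)*sqrt(pi*1.83/4.7) = 52.44

52.44


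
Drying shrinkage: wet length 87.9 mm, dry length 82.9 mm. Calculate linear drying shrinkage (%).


DS = (87.9 - 82.9) / 87.9 * 100 = 5.69%

5.69


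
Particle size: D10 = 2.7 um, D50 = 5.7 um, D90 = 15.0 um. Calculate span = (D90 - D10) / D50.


Span = (15.0 - 2.7) / 5.7 = 12.3 / 5.7 = 2.158

2.158


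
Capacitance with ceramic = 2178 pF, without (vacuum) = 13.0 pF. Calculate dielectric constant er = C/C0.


er = 2178 / 13.0 = 167.54

167.54


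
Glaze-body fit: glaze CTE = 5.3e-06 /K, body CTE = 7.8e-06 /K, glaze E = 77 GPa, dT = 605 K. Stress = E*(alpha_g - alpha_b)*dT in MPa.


Stress = 77*1000*(5.3e-06 - 7.8e-06)*605 = -116.5 MPa

-116.5


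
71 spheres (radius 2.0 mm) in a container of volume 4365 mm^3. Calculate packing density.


V_sphere = 4/3*pi*2.0^3 = 33.5103 mm^3
Total V = 71*33.5103 = 2379.2313 mm^3
PD = 2379.2313 / 4365 = 0.545

0.545


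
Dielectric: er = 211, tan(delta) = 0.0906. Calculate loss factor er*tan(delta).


Loss = 211 * 0.0906 = 19.117

19.117


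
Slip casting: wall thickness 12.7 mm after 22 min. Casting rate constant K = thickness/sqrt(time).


K = 12.7 / sqrt(22) = 12.7 / 4.6904 = 2.708 mm/min^0.5

2.708


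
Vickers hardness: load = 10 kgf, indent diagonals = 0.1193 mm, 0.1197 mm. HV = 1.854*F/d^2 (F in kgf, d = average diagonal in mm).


d_avg = (0.1193+0.1197)/2 = 0.1195 mm
HV = 1.854*10/0.1195^2 = 1298

1298


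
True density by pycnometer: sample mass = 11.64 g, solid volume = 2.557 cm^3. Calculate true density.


TD = 11.64 / 2.557 = 4.552 g/cm^3

4.552


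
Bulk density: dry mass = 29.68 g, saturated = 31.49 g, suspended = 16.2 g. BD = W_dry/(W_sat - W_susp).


BD = 29.68 / (31.49 - 16.2) = 29.68 / 15.29 = 1.941 g/cm^3

1.941


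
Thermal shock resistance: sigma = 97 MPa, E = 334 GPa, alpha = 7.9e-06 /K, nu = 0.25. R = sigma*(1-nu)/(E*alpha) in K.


R = 97*(1-0.25)/(334*1000*7.9e-06) = 28 K

28


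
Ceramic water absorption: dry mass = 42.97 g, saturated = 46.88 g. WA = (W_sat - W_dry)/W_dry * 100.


WA = (46.88 - 42.97) / 42.97 * 100 = 9.1%

9.1


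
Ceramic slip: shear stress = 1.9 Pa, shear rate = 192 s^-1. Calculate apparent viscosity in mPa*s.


eta = tau/gamma * 1000 = 1.9/192 * 1000 = 9.9 mPa*s

9.9


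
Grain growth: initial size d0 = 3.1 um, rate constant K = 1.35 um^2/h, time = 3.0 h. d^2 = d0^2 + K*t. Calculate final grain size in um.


d^2 = 3.1^2 + 1.35*3.0 = 13.66
d = sqrt(13.66) = 3.7 um

3.7


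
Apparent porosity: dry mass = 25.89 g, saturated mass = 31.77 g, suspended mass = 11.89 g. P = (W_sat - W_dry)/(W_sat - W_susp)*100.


P = (31.77 - 25.89) / (31.77 - 11.89) * 100 = 5.88 / 19.88 * 100 = 29.6%

29.6


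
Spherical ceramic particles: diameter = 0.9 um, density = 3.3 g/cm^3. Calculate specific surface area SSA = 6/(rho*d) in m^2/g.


SSA = 6 / (3.3 * 0.9) = 2.02 m^2/g

2.02


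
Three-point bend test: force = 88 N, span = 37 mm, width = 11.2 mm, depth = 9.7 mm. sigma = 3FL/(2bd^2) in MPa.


sigma = 3*88*37/(2*11.2*9.7^2) = 4.6 MPa

4.6


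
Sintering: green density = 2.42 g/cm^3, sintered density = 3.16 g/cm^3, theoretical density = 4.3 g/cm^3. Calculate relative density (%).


Relative = 3.16 / 4.3 * 100 = 73.5%

73.5


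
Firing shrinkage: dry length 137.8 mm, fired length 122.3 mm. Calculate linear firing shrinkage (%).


FS = (137.8 - 122.3) / 137.8 * 100 = 11.25%

11.25


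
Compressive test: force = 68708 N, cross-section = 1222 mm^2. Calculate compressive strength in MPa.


CS = 68708 / 1222 = 56.2 MPa

56.2


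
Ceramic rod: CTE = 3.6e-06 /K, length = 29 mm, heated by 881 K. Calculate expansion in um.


dL = 3.6e-06 * 29 * 881 * 1000 = 91.976 um

91.976


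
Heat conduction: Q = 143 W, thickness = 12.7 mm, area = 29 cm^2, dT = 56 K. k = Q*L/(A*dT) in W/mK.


k = 143*12.7/1000/(29/10000*56) = 11.18 W/mK

11.18


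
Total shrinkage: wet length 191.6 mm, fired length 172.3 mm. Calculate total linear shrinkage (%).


TS = (191.6 - 172.3) / 191.6 * 100 = 10.07%

10.07


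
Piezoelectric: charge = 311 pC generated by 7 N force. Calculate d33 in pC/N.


d33 = 311 / 7 = 44.4 pC/N

44.4


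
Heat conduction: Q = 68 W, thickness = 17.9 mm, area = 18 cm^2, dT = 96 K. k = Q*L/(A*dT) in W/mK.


k = 68*17.9/1000/(18/10000*96) = 7.04 W/mK

7.04


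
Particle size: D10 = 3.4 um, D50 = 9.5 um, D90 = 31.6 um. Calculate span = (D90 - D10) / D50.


Span = (31.6 - 3.4) / 9.5 = 28.2 / 9.5 = 2.968

2.968


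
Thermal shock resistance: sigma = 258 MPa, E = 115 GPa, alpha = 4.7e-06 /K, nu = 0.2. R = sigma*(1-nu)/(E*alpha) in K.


R = 258*(1-0.2)/(115*1000*4.7e-06) = 382 K

382


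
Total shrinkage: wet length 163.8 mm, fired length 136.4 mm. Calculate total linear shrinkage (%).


TS = (163.8 - 136.4) / 163.8 * 100 = 16.73%

16.73


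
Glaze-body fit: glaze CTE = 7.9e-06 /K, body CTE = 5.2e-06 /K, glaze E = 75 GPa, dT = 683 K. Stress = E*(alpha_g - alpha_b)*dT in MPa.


Stress = 75*1000*(7.9e-06 - 5.2e-06)*683 = 138.3 MPa

138.3


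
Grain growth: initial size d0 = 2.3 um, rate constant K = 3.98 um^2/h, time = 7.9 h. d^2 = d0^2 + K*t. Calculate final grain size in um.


d^2 = 2.3^2 + 3.98*7.9 = 36.732
d = sqrt(36.732) = 6.06 um

6.06


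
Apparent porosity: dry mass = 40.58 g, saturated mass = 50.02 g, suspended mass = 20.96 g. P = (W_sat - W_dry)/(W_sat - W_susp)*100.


P = (50.02 - 40.58) / (50.02 - 20.96) * 100 = 9.44 / 29.06 * 100 = 32.5%

32.5


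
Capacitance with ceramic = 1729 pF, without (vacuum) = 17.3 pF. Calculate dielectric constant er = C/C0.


er = 1729 / 17.3 = 99.94

99.94


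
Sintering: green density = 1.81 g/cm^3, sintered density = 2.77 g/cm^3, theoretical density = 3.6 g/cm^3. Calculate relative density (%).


Relative = 2.77 / 3.6 * 100 = 76.9%

76.9


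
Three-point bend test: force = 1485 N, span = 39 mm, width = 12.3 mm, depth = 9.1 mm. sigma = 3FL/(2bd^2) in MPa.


sigma = 3*1485*39/(2*12.3*9.1^2) = 85.3 MPa

85.3


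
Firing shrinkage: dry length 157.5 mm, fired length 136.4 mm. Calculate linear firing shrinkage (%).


FS = (157.5 - 136.4) / 157.5 * 100 = 13.4%

13.4


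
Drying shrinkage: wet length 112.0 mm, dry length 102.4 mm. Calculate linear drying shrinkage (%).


DS = (112.0 - 102.4) / 112.0 * 100 = 8.57%

8.57


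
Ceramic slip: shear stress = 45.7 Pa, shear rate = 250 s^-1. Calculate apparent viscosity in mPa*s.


eta = tau/gamma * 1000 = 45.7/250 * 1000 = 182.8 mPa*s

182.8


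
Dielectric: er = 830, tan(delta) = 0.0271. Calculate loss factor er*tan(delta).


Loss = 830 * 0.0271 = 22.493

22.493


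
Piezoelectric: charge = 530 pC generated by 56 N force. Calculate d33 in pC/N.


d33 = 530 / 56 = 9.5 pC/N

9.5


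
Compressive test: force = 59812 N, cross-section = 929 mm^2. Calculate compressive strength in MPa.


CS = 59812 / 929 = 64.4 MPa

64.4


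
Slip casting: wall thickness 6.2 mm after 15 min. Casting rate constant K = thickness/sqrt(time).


K = 6.2 / sqrt(15) = 6.2 / 3.873 = 1.601 mm/min^0.5

1.601


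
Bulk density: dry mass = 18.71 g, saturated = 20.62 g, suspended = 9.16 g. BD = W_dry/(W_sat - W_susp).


BD = 18.71 / (20.62 - 9.16) = 18.71 / 11.46 = 1.633 g/cm^3

1.633


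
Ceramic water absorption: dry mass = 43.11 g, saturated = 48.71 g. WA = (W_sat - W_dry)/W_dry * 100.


WA = (48.71 - 43.11) / 43.11 * 100 = 12.99%

12.99


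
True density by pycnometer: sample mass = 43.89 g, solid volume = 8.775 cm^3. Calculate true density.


TD = 43.89 / 8.775 = 5.002 g/cm^3

5.002


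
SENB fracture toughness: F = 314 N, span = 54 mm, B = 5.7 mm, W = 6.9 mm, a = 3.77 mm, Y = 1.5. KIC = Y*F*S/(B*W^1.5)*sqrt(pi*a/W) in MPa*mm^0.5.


KIC = 1.5*314*54/(5.7*6.9^1.5)*sqrt(pi*3.77/6.9) = 322.54

322.54


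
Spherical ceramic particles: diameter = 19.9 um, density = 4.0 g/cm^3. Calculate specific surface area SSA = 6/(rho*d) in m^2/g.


SSA = 6 / (4.0 * 19.9) = 0.075 m^2/g

0.075


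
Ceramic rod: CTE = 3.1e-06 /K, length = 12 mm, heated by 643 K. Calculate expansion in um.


dL = 3.1e-06 * 12 * 643 * 1000 = 23.92 um

23.92


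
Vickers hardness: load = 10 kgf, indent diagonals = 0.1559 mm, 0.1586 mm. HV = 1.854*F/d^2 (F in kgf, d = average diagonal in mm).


d_avg = (0.1559+0.1586)/2 = 0.15725 mm
HV = 1.854*10/0.15725^2 = 750

750


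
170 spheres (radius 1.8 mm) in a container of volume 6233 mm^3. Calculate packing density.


V_sphere = 4/3*pi*1.8^3 = 24.429 mm^3
Total V = 170*24.429 = 4152.93 mm^3
PD = 4152.93 / 6233 = 0.666

0.666


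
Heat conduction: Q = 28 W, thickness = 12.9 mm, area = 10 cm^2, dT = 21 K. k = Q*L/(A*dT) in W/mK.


k = 28*12.9/1000/(10/10000*21) = 17.2 W/mK

17.2


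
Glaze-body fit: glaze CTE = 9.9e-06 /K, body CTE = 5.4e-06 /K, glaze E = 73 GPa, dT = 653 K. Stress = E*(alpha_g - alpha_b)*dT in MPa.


Stress = 73*1000*(9.9e-06 - 5.4e-06)*653 = 214.5 MPa

214.5


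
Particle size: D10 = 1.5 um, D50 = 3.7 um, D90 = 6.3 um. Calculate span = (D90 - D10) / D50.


Span = (6.3 - 1.5) / 3.7 = 4.8 / 3.7 = 1.297

1.297


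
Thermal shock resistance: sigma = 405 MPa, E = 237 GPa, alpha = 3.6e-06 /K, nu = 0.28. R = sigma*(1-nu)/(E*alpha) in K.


R = 405*(1-0.28)/(237*1000*3.6e-06) = 342 K

342


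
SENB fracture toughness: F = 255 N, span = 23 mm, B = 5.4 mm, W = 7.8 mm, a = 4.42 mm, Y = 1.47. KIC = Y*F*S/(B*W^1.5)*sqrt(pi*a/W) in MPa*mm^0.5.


KIC = 1.47*255*23/(5.4*7.8^1.5)*sqrt(pi*4.42/7.8) = 97.79

97.79


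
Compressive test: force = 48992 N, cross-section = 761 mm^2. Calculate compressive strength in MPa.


CS = 48992 / 761 = 64.4 MPa

64.4


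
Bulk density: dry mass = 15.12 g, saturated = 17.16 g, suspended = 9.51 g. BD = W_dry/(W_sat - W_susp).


BD = 15.12 / (17.16 - 9.51) = 15.12 / 7.65 = 1.976 g/cm^3

1.976


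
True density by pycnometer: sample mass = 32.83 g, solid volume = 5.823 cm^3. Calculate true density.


TD = 32.83 / 5.823 = 5.638 g/cm^3

5.638


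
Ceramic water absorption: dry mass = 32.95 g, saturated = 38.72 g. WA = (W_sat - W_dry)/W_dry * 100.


WA = (38.72 - 32.95) / 32.95 * 100 = 17.51%

17.51


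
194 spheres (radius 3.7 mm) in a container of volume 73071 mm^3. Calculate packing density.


V_sphere = 4/3*pi*3.7^3 = 212.1748 mm^3
Total V = 194*212.1748 = 41161.9112 mm^3
PD = 41161.9112 / 73071 = 0.563

0.563


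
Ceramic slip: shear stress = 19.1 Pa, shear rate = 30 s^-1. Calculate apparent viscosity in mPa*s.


eta = tau/gamma * 1000 = 19.1/30 * 1000 = 636.7 mPa*s

636.7


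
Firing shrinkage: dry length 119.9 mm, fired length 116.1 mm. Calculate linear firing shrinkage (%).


FS = (119.9 - 116.1) / 119.9 * 100 = 3.17%

3.17


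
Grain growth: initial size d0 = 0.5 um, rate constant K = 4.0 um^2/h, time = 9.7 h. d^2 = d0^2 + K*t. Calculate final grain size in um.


d^2 = 0.5^2 + 4.0*9.7 = 39.05
d = sqrt(39.05) = 6.25 um

6.25


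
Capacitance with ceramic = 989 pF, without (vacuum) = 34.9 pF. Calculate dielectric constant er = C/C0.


er = 989 / 34.9 = 28.34

28.34


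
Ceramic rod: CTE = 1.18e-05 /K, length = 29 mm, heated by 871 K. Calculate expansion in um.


dL = 1.18e-05 * 29 * 871 * 1000 = 298.056 um

298.056


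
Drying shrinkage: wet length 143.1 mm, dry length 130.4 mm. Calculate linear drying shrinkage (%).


DS = (143.1 - 130.4) / 143.1 * 100 = 8.87%

8.87


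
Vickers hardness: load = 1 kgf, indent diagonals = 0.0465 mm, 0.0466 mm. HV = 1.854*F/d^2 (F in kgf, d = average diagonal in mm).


d_avg = (0.0465+0.0466)/2 = 0.04655 mm
HV = 1.854*1/0.04655^2 = 856

856


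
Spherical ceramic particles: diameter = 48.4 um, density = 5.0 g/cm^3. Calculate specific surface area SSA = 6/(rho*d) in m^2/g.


SSA = 6 / (5.0 * 48.4) = 0.025 m^2/g

0.025


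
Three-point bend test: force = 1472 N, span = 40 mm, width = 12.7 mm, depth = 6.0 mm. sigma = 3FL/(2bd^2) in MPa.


sigma = 3*1472*40/(2*12.7*6.0^2) = 193.2 MPa

193.2


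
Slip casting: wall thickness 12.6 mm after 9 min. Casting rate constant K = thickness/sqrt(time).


K = 12.6 / sqrt(9) = 12.6 / 3.0 = 4.2 mm/min^0.5

4.2


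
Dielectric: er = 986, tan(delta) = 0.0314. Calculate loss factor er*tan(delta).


Loss = 986 * 0.0314 = 30.96

30.96


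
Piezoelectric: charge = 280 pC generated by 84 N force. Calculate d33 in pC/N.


d33 = 280 / 84 = 3.3 pC/N

3.3


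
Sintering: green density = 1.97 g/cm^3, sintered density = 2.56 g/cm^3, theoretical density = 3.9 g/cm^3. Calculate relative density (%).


Relative = 2.56 / 3.9 * 100 = 65.6%

65.6


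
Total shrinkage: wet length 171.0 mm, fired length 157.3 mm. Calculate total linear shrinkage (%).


TS = (171.0 - 157.3) / 171.0 * 100 = 8.01%

8.01


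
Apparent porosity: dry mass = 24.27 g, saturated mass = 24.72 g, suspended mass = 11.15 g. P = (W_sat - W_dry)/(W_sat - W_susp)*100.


P = (24.72 - 24.27) / (24.72 - 11.15) * 100 = 0.45 / 13.57 * 100 = 3.3%

3.3


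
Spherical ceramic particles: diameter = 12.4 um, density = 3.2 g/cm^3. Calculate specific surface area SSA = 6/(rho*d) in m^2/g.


SSA = 6 / (3.2 * 12.4) = 0.151 m^2/g

0.151


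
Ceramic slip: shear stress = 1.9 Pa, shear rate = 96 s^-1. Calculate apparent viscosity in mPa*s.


eta = tau/gamma * 1000 = 1.9/96 * 1000 = 19.8 mPa*s

19.8


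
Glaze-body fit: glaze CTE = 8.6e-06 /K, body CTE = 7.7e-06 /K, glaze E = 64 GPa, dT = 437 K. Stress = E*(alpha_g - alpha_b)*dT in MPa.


Stress = 64*1000*(8.6e-06 - 7.7e-06)*437 = 25.2 MPa

25.2


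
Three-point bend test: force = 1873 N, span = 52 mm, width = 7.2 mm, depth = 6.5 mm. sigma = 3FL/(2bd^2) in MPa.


sigma = 3*1873*52/(2*7.2*6.5^2) = 480.3 MPa

480.3


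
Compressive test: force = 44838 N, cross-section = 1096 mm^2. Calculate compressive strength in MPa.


CS = 44838 / 1096 = 40.9 MPa

40.9


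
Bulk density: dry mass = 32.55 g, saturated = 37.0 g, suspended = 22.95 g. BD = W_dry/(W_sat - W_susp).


BD = 32.55 / (37.0 - 22.95) = 32.55 / 14.05 = 2.317 g/cm^3

2.317


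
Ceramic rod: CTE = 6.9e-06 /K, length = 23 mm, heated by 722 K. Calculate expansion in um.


dL = 6.9e-06 * 23 * 722 * 1000 = 114.581 um

114.581


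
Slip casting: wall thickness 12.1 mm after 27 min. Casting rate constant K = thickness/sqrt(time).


K = 12.1 / sqrt(27) = 12.1 / 5.1962 = 2.329 mm/min^0.5

2.329


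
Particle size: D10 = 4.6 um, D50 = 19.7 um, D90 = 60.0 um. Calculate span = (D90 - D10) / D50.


Span = (60.0 - 4.6) / 19.7 = 55.4 / 19.7 = 2.812

2.812


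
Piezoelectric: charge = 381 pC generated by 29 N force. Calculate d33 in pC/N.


d33 = 381 / 29 = 13.1 pC/N

13.1


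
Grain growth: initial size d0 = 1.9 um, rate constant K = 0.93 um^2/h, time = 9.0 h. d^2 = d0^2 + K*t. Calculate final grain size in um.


d^2 = 1.9^2 + 0.93*9.0 = 11.98
d = sqrt(11.98) = 3.46 um

3.46


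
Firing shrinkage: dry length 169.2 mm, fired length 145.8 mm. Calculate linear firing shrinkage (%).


FS = (169.2 - 145.8) / 169.2 * 100 = 13.83%

13.83


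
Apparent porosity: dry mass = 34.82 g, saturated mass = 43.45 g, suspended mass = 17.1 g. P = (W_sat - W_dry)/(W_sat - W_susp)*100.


P = (43.45 - 34.82) / (43.45 - 17.1) * 100 = 8.63 / 26.35 * 100 = 32.8%

32.8


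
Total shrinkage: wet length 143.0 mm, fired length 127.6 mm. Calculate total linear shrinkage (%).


TS = (143.0 - 127.6) / 143.0 * 100 = 10.77%

10.77


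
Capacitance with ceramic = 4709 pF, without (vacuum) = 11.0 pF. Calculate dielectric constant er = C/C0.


er = 4709 / 11.0 = 428.09

428.09


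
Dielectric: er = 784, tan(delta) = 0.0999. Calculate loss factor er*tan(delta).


Loss = 784 * 0.0999 = 78.322

78.322


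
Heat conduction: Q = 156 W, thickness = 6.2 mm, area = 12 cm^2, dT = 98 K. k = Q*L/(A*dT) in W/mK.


k = 156*6.2/1000/(12/10000*98) = 8.22 W/mK

8.22


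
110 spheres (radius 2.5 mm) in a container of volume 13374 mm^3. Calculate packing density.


V_sphere = 4/3*pi*2.5^3 = 65.4498 mm^3
Total V = 110*65.4498 = 7199.478 mm^3
PD = 7199.478 / 13374 = 0.538

0.538


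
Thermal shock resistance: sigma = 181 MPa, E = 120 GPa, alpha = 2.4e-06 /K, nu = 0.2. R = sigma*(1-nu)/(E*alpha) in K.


R = 181*(1-0.2)/(120*1000*2.4e-06) = 503 K

503


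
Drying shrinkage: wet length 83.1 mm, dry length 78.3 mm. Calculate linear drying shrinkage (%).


DS = (83.1 - 78.3) / 83.1 * 100 = 5.78%

5.78


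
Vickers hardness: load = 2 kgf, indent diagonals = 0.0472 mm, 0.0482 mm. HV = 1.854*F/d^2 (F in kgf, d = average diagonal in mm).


d_avg = (0.0472+0.0482)/2 = 0.0477 mm
HV = 1.854*2/0.0477^2 = 1630

1630


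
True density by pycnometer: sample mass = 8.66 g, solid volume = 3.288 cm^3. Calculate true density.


TD = 8.66 / 3.288 = 2.634 g/cm^3

2.634


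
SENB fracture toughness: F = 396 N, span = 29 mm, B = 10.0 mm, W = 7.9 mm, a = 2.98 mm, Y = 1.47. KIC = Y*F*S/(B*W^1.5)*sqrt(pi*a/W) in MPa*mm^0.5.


KIC = 1.47*396*29/(10.0*7.9^1.5)*sqrt(pi*2.98/7.9) = 82.76

82.76


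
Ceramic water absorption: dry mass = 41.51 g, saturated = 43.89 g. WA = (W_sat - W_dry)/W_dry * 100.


WA = (43.89 - 41.51) / 41.51 * 100 = 5.73%

5.73
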